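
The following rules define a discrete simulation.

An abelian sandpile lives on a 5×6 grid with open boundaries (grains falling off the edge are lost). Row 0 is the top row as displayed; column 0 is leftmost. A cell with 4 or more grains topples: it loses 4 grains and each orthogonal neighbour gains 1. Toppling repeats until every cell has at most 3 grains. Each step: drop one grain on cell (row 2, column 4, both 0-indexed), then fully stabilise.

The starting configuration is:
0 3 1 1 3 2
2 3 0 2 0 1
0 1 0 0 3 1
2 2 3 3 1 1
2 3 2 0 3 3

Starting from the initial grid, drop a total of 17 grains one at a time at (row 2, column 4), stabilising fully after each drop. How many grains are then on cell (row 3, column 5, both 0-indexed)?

step 0: 0 3 1 1 3 2
2 3 0 2 0 1
0 1 0 0 3 1
2 2 3 3 1 1
2 3 2 0 3 3
step 1: 0 3 1 1 3 2
2 3 0 2 1 1
0 1 0 1 0 2
2 2 3 3 2 1
2 3 2 0 3 3
step 2: 0 3 1 1 3 2
2 3 0 2 1 1
0 1 0 1 1 2
2 2 3 3 2 1
2 3 2 0 3 3
step 3: 0 3 1 1 3 2
2 3 0 2 1 1
0 1 0 1 2 2
2 2 3 3 2 1
2 3 2 0 3 3
step 4: 0 3 1 1 3 2
2 3 0 2 1 1
0 1 0 1 3 2
2 2 3 3 2 1
2 3 2 0 3 3
step 5: 0 3 1 1 3 2
2 3 0 2 2 1
0 1 0 2 0 3
2 2 3 3 3 1
2 3 2 0 3 3
step 6: 0 3 1 1 3 2
2 3 0 2 2 1
0 1 0 2 1 3
2 2 3 3 3 1
2 3 2 0 3 3
step 7: 0 3 1 1 3 2
2 3 0 2 2 1
0 1 0 2 2 3
2 2 3 3 3 1
2 3 2 0 3 3
step 8: 0 3 1 1 3 2
2 3 0 2 2 1
0 1 0 2 3 3
2 2 3 3 3 1
2 3 2 0 3 3
step 9: 0 3 1 1 3 2
2 3 0 3 3 2
0 1 2 0 3 1
2 3 0 2 3 0
2 3 3 2 1 1
step 10: 0 3 1 3 0 3
2 3 1 0 2 3
0 1 2 2 2 2
2 3 0 3 0 1
2 3 3 2 2 1
step 11: 0 3 1 3 0 3
2 3 1 0 2 3
0 1 2 2 3 2
2 3 0 3 0 1
2 3 3 2 2 1
step 12: 0 3 1 3 0 3
2 3 1 0 3 3
0 1 2 3 0 3
2 3 0 3 1 1
2 3 3 2 2 1
step 13: 0 3 1 3 0 3
2 3 1 0 3 3
0 1 2 3 1 3
2 3 0 3 1 1
2 3 3 2 2 1
step 14: 0 3 1 3 0 3
2 3 1 0 3 3
0 1 2 3 2 3
2 3 0 3 1 1
2 3 3 2 2 1
step 15: 0 3 1 3 0 3
2 3 1 0 3 3
0 1 2 3 3 3
2 3 0 3 1 1
2 3 3 2 2 1
step 16: 0 3 1 3 2 0
2 3 1 2 1 2
0 1 3 1 3 1
2 3 1 0 3 2
2 3 3 3 2 1
step 17: 0 3 1 3 2 0
2 3 1 2 2 2
0 1 3 2 1 2
2 3 1 1 0 3
2 3 3 3 3 1

3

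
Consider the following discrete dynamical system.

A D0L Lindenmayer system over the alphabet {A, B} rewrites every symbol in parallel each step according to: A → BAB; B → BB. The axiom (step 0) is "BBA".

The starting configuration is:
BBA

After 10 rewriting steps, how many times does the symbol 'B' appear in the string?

4094

k=0  BBA
k=1  BBBBBAB
k=2  BBBBBBBBBBBABBB
k=3  BBBBBBBBBBBBBBBBBBBBBBBABBBBBBB
k=4  BBBBBBBBBBBBBBBBBBBBBBBBBBBBBBBBBBBBBBBBBBBBBBBABBBBBBBBBBBBBBB
k=5  BBBBBBBBBBBBBBBBBBBBBBBBBBBBBBBBBBBBBBBBBBBBBBBBBBBBBBBBBB…BBBBBBBBBBBBBBBBBBBBBBBBBBABBBBBBBBBBBBBBBBBBBBBBBBBBBBBBB  (len 127)
k=6  BBBBBBBBBBBBBBBBBBBBBBBBBBBBBBBBBBBBBBBBBBBBBBBBBBBBBBBBBB…BBBBBBBBBBBBBBBBBBBBBBBBBBBBBBBBBBBBBBBBBBBBBBBBBBBBBBBBBB  (len 255)
k=7  BBBBBBBBBBBBBBBBBBBBBBBBBBBBBBBBBBBBBBBBBBBBBBBBBBBBBBBBBB…BBBBBBBBBBBBBBBBBBBBBBBBBBBBBBBBBBBBBBBBBBBBBBBBBBBBBBBBBB  (len 511)
k=8  BBBBBBBBBBBBBBBBBBBBBBBBBBBBBBBBBBBBBBBBBBBBBBBBBBBBBBBBBB…BBBBBBBBBBBBBBBBBBBBBBBBBBBBBBBBBBBBBBBBBBBBBBBBBBBBBBBBBB  (len 1023)
k=9  BBBBBBBBBBBBBBBBBBBBBBBBBBBBBBBBBBBBBBBBBBBBBBBBBBBBBBBBBB…BBBBBBBBBBBBBBBBBBBBBBBBBBBBBBBBBBBBBBBBBBBBBBBBBBBBBBBBBB  (len 2047)
k=10  BBBBBBBBBBBBBBBBBBBBBBBBBBBBBBBBBBBBBBBBBBBBBBBBBBBBBBBBBB…BBBBBBBBBBBBBBBBBBBBBBBBBBBBBBBBBBBBBBBBBBBBBBBBBBBBBBBBBB  (len 4095)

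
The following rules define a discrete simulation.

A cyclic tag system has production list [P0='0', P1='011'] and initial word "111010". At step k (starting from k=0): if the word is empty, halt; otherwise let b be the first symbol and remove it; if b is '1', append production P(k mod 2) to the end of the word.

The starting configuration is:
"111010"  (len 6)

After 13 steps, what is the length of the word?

3

0) "111010"  (len 6)
1) "110100"  (len 6)
2) "10100011"  (len 8)
3) "01000110"  (len 8)
4) "1000110"  (len 7)
5) "0001100"  (len 7)
6) "001100"  (len 6)
7) "01100"  (len 5)
8) "1100"  (len 4)
9) "1000"  (len 4)
10) "000011"  (len 6)
11) "00011"  (len 5)
12) "0011"  (len 4)
13) "011"  (len 3)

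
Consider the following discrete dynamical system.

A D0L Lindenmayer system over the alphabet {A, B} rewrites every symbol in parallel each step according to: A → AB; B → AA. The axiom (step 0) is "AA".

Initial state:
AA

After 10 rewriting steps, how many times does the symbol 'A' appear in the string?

1366

k=0  AA
k=1  ABAB
k=2  ABAAABAA
k=3  ABAAABABABAAABAB
k=4  ABAAABABABAAABAAABAAABABABAAABAA
k=5  ABAAABABABAAABAAABAAABABABAAABABABAAABABABAAABAAABAAABABABAAABAB
k=6  ABAAABABABAAABAAABAAABABABAAABABABAAABABABAAABAAABAAABABAB…ABABAAABAAABAAABABABAAABABABAAABABABAAABAAABAAABABABAAABAA  (len 128)
k=7  ABAAABABABAAABAAABAAABABABAAABABABAAABABABAAABAAABAAABABAB…ABABAAABAAABAAABABABAAABABABAAABABABAAABAAABAAABABABAAABAB  (len 256)
k=8  ABAAABABABAAABAAABAAABABABAAABABABAAABABABAAABAAABAAABABAB…ABABAAABAAABAAABABABAAABABABAAABABABAAABAAABAAABABABAAABAA  (len 512)
k=9  ABAAABABABAAABAAABAAABABABAAABABABAAABABABAAABAAABAAABABAB…ABABAAABAAABAAABABABAAABABABAAABABABAAABAAABAAABABABAAABAB  (len 1024)
k=10  ABAAABABABAAABAAABAAABABABAAABABABAAABABABAAABAAABAAABABAB…ABABAAABAAABAAABABABAAABABABAAABABABAAABAAABAAABABABAAABAA  (len 2048)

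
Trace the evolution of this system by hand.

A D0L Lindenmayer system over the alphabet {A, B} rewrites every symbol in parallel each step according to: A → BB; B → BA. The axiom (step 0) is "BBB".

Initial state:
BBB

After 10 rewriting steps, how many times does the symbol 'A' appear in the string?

1023

step 0: BBB
step 1: BABABA
step 2: BABBBABBBABB
step 3: BABBBABABABBBABABABBBABA
step 4: BABBBABABABBBABBBABBBABABABBBABBBABBBABABABBBABB
step 5: BABBBABABABBBABBBABBBABABABBBABABABBBABABABBBABBBABBBABABABBBABABABBBABABABBBABBBABBBABABABBBABA
step 6: BABBBABABABBBABBBABBBABABABBBABABABBBABABABBBABBBABBBABABA…BABABBBABBBABBBABABABBBABABABBBABABABBBABBBABBBABABABBBABB  (len 192)
step 7: BABBBABABABBBABBBABBBABABABBBABABABBBABABABBBABBBABBBABABA…BABABBBABBBABBBABABABBBABABABBBABABABBBABBBABBBABABABBBABA  (len 384)
step 8: BABBBABABABBBABBBABBBABABABBBABABABBBABABABBBABBBABBBABABA…BABABBBABBBABBBABABABBBABABABBBABABABBBABBBABBBABABABBBABB  (len 768)
step 9: BABBBABABABBBABBBABBBABABABBBABABABBBABABABBBABBBABBBABABA…BABABBBABBBABBBABABABBBABABABBBABABABBBABBBABBBABABABBBABA  (len 1536)
step 10: BABBBABABABBBABBBABBBABABABBBABABABBBABABABBBABBBABBBABABA…BABABBBABBBABBBABABABBBABABABBBABABABBBABBBABBBABABABBBABB  (len 3072)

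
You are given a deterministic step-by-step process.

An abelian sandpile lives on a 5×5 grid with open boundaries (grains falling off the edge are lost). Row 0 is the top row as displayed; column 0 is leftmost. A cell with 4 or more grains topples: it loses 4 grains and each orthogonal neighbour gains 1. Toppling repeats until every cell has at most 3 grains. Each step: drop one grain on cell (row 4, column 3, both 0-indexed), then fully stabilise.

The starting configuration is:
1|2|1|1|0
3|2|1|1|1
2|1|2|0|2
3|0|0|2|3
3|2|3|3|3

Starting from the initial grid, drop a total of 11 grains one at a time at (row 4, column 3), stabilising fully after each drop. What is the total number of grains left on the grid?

43

[0] 1|2|1|1|0
3|2|1|1|1
2|1|2|0|2
3|0|0|2|3
3|2|3|3|3
[1] 1|2|1|1|0
3|2|1|1|1
2|1|2|1|3
3|0|2|0|1
3|3|0|3|1
[2] 1|2|1|1|0
3|2|1|1|1
2|1|2|1|3
3|0|2|1|1
3|3|1|0|2
[3] 1|2|1|1|0
3|2|1|1|1
2|1|2|1|3
3|0|2|1|1
3|3|1|1|2
[4] 1|2|1|1|0
3|2|1|1|1
2|1|2|1|3
3|0|2|1|1
3|3|1|2|2
[5] 1|2|1|1|0
3|2|1|1|1
2|1|2|1|3
3|0|2|1|1
3|3|1|3|2
[6] 1|2|1|1|0
3|2|1|1|1
2|1|2|1|3
3|0|2|2|1
3|3|2|0|3
[7] 1|2|1|1|0
3|2|1|1|1
2|1|2|1|3
3|0|2|2|1
3|3|2|1|3
[8] 1|2|1|1|0
3|2|1|1|1
2|1|2|1|3
3|0|2|2|1
3|3|2|2|3
[9] 1|2|1|1|0
3|2|1|1|1
2|1|2|1|3
3|0|2|2|1
3|3|2|3|3
[10] 1|2|1|1|0
3|2|1|1|1
2|1|2|1|3
3|0|2|3|2
3|3|3|1|0
[11] 1|2|1|1|0
3|2|1|1|1
2|1|2|1|3
3|0|2|3|2
3|3|3|2|0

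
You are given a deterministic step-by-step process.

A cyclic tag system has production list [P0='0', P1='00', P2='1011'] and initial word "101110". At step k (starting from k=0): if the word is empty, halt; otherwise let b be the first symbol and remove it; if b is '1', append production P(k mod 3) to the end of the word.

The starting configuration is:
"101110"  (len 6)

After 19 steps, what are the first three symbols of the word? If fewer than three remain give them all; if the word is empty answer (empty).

(empty)

t=0: "101110"  (len 6)
t=1: "011100"  (len 6)
t=2: "11100"  (len 5)
t=3: "11001011"  (len 8)
t=4: "10010110"  (len 8)
t=5: "001011000"  (len 9)
t=6: "01011000"  (len 8)
t=7: "1011000"  (len 7)
t=8: "01100000"  (len 8)
t=9: "1100000"  (len 7)
t=10: "1000000"  (len 7)
t=11: "00000000"  (len 8)
t=12: "0000000"  (len 7)
t=13: "000000"  (len 6)
t=14: "00000"  (len 5)
t=15: "0000"  (len 4)
t=16: "000"  (len 3)
t=17: "00"  (len 2)
t=18: "0"  (len 1)
t=19: (halted — word empty)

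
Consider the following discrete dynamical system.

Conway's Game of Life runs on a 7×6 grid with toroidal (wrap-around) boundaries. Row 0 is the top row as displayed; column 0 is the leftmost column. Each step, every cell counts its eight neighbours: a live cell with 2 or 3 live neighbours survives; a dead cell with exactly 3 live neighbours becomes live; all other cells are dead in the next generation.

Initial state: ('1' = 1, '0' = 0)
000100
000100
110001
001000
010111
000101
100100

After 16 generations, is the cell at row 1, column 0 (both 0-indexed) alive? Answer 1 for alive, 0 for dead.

1

k=0  000100
000100
110001
001000
010111
000101
100100
k=1  001110
101010
111000
001100
100101
000101
001100
k=2  000011
100010
100001
000111
100101
100101
000000
k=3  000011
100010
100100
000100
001100
100001
100000
k=4  100010
100110
000111
000110
001110
110001
100010
k=5  110010
100000
001000
000000
111000
111000
000010
k=6  110000
100001
000000
001000
101000
101101
001100
k=7  111001
110001
000000
010000
101001
100011
000111
k=8  001100
001001
010000
110000
000010
010000
001100
k=9  010010
011100
011000
110000
110000
001100
010100
k=10  110010
100100
000100
000000
100000
100100
010110
k=11  110010
111111
000000
000000
000000
111111
010110
k=12  000000
001110
111111
000000
111111
110001
000000
k=13  000100
100000
110001
000000
001110
000100
100000
k=14  000000
110001
110001
111111
001110
001110
000000
k=15  100000
010001
000100
000000
100000
001010
000100
k=16  100000
100000
000000
000000
000000
000100
000100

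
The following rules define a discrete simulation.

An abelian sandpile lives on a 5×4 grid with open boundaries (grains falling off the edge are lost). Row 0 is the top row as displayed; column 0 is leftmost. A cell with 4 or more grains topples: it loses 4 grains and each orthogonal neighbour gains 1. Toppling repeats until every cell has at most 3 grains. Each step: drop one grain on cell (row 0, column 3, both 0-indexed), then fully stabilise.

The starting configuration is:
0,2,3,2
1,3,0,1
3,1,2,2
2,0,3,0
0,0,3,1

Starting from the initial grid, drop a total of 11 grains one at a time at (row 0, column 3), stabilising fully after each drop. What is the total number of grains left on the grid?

gen 0: 0,2,3,2
1,3,0,1
3,1,2,2
2,0,3,0
0,0,3,1
gen 1: 0,2,3,3
1,3,0,1
3,1,2,2
2,0,3,0
0,0,3,1
gen 2: 0,3,0,1
1,3,1,2
3,1,2,2
2,0,3,0
0,0,3,1
gen 3: 0,3,0,2
1,3,1,2
3,1,2,2
2,0,3,0
0,0,3,1
gen 4: 0,3,0,3
1,3,1,2
3,1,2,2
2,0,3,0
0,0,3,1
gen 5: 0,3,1,0
1,3,1,3
3,1,2,2
2,0,3,0
0,0,3,1
gen 6: 0,3,1,1
1,3,1,3
3,1,2,2
2,0,3,0
0,0,3,1
gen 7: 0,3,1,2
1,3,1,3
3,1,2,2
2,0,3,0
0,0,3,1
gen 8: 0,3,1,3
1,3,1,3
3,1,2,2
2,0,3,0
0,0,3,1
gen 9: 0,3,2,1
1,3,2,0
3,1,2,3
2,0,3,0
0,0,3,1
gen 10: 0,3,2,2
1,3,2,0
3,1,2,3
2,0,3,0
0,0,3,1
gen 11: 0,3,2,3
1,3,2,0
3,1,2,3
2,0,3,0
0,0,3,1

32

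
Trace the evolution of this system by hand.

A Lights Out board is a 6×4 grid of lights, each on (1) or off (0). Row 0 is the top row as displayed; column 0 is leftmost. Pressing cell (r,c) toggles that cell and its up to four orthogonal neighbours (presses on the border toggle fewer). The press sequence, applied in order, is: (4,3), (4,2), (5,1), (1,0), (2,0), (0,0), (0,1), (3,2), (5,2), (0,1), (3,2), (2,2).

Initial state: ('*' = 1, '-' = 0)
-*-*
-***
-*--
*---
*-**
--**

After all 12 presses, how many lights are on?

11

k=0  -*-*
-***
-*--
*---
*-**
--**
k=1  -*-*
-***
-*--
*--*
*---
--*-
k=2  -*-*
-***
-*--
*-**
****
----
k=3  -*-*
-***
-*--
*-**
*-**
***-
k=4  **-*
*-**
**--
*-**
*-**
***-
k=5  **-*
--**
----
--**
*-**
***-
k=6  ---*
*-**
----
--**
*-**
***-
k=7  ****
****
----
--**
*-**
***-
k=8  ****
****
--*-
-*--
*--*
***-
k=9  ****
****
--*-
-*--
*-**
*--*
k=10  ---*
*-**
--*-
-*--
*-**
*--*
k=11  ---*
*-**
----
--**
*--*
*--*
k=12  ---*
*--*
-***
---*
*--*
*--*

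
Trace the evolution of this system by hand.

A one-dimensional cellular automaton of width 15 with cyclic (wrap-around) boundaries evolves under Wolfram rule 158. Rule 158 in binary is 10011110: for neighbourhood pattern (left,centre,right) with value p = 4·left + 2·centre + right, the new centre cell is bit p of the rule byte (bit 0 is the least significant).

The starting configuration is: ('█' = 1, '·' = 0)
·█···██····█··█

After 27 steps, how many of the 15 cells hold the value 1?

step 0: ·█···██····█··█
step 1: ·██·██·█··█████
step 2: ·█··█··███████·
step 3: █████████████·█
step 4: ████████████··█
step 5: ███████████·███
step 6: ██████████··███
step 7: █████████·█████
step 8: ████████··█████
step 9: ███████·███████
step 10: ██████··███████
step 11: █████·█████████
step 12: ████··█████████
step 13: ███·███████████
step 14: ██··███████████
step 15: █·█████████████
step 16: ··█████████████
step 17: ██████████████·
step 18: █████████████··
step 19: ████████████·██
step 20: ███████████··██
step 21: ██████████·████
step 22: █████████··████
step 23: ████████·██████
step 24: ███████··██████
step 25: ██████·████████
step 26: █████··████████
step 27: ████·██████████

14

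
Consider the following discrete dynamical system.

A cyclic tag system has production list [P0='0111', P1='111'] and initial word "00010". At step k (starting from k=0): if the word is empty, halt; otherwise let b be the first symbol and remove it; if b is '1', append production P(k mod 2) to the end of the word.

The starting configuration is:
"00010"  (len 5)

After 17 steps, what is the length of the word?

k=0  "00010"  (len 5)
k=1  "0010"  (len 4)
k=2  "010"  (len 3)
k=3  "10"  (len 2)
k=4  "0111"  (len 4)
k=5  "111"  (len 3)
k=6  "11111"  (len 5)
k=7  "11110111"  (len 8)
k=8  "1110111111"  (len 10)
k=9  "1101111110111"  (len 13)
k=10  "101111110111111"  (len 15)
k=11  "011111101111110111"  (len 18)
k=12  "11111101111110111"  (len 17)
k=13  "11111011111101110111"  (len 20)
k=14  "1111011111101110111111"  (len 22)
k=15  "1110111111011101111110111"  (len 25)
k=16  "110111111011101111110111111"  (len 27)
k=17  "101111110111011111101111110111"  (len 30)

30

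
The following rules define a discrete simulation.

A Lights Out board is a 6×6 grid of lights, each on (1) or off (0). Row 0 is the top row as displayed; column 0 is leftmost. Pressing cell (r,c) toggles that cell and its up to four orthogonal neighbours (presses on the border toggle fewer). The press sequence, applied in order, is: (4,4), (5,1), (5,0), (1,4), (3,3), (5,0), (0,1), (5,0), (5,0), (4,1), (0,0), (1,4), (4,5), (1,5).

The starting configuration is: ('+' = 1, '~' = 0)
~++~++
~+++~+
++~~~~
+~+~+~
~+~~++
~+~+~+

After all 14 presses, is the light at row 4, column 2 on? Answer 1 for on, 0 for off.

1

[0] ~++~++
~+++~+
++~~~~
+~+~+~
~+~~++
~+~+~+
[1] ~++~++
~+++~+
++~~~~
+~+~~~
~+~+~~
~+~+++
[2] ~++~++
~+++~+
++~~~~
+~+~~~
~~~+~~
+~++++
[3] ~++~++
~+++~+
++~~~~
+~+~~~
+~~+~~
~+++++
[4] ~++~~+
~++~+~
++~~+~
+~+~~~
+~~+~~
~+++++
[5] ~++~~+
~++~+~
++~++~
+~~++~
+~~~~~
~+++++
[6] ~++~~+
~++~+~
++~++~
+~~++~
~~~~~~
+~++++
[7] +~~~~+
~~+~+~
++~++~
+~~++~
~~~~~~
+~++++
[8] +~~~~+
~~+~+~
++~++~
+~~++~
+~~~~~
~+++++
[9] +~~~~+
~~+~+~
++~++~
+~~++~
~~~~~~
+~++++
[10] +~~~~+
~~+~+~
++~++~
++~++~
+++~~~
++++++
[11] ~+~~~+
+~+~+~
++~++~
++~++~
+++~~~
++++++
[12] ~+~~++
+~++~+
++~+~~
++~++~
+++~~~
++++++
[13] ~+~~++
+~++~+
++~+~~
++~+++
+++~++
+++++~
[14] ~+~~+~
+~+++~
++~+~+
++~+++
+++~++
+++++~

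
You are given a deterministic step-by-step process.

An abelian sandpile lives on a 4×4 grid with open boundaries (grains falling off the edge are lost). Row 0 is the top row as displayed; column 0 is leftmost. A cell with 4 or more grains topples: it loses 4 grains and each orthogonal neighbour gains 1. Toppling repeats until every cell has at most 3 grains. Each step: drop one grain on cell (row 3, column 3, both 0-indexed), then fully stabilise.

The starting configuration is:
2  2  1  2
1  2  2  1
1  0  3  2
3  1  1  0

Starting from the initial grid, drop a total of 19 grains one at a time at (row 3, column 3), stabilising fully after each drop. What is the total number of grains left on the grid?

30

0) 2  2  1  2
1  2  2  1
1  0  3  2
3  1  1  0
1) 2  2  1  2
1  2  2  1
1  0  3  2
3  1  1  1
2) 2  2  1  2
1  2  2  1
1  0  3  2
3  1  1  2
3) 2  2  1  2
1  2  2  1
1  0  3  2
3  1  1  3
4) 2  2  1  2
1  2  2  1
1  0  3  3
3  1  2  0
5) 2  2  1  2
1  2  2  1
1  0  3  3
3  1  2  1
6) 2  2  1  2
1  2  2  1
1  0  3  3
3  1  2  2
7) 2  2  1  2
1  2  2  1
1  0  3  3
3  1  2  3
8) 2  2  1  2
1  2  3  2
1  1  1  1
3  2  0  2
9) 2  2  1  2
1  2  3  2
1  1  1  1
3  2  0  3
10) 2  2  1  2
1  2  3  2
1  1  1  2
3  2  1  0
11) 2  2  1  2
1  2  3  2
1  1  1  2
3  2  1  1
12) 2  2  1  2
1  2  3  2
1  1  1  2
3  2  1  2
13) 2  2  1  2
1  2  3  2
1  1  1  2
3  2  1  3
14) 2  2  1  2
1  2  3  2
1  1  1  3
3  2  2  0
15) 2  2  1  2
1  2  3  2
1  1  1  3
3  2  2  1
16) 2  2  1  2
1  2  3  2
1  1  1  3
3  2  2  2
17) 2  2  1  2
1  2  3  2
1  1  1  3
3  2  2  3
18) 2  2  1  2
1  2  3  3
1  1  2  0
3  2  3  1
19) 2  2  1  2
1  2  3  3
1  1  2  0
3  2  3  2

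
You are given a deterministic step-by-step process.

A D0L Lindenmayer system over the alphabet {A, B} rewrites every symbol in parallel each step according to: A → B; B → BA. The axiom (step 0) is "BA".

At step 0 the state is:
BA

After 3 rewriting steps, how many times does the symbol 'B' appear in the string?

5

[0] BA
[1] BAB
[2] BABBA
[3] BABBABAB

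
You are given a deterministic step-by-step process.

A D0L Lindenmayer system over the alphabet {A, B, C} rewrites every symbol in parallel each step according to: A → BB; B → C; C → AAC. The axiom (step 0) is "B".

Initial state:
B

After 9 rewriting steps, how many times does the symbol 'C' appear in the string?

0) B
1) C
2) AAC
3) BBBBAAC
4) CCCCBBBBAAC
5) AACAACAACAACCCCCBBBBAAC
6) BBBBAACBBBBAACBBBBAACBBBBAACAACAACAACAACCCCCBBBBAAC
7) CCCCBBBBAACCCCCBBBBAACCCCCBBBBAACCCCCBBBBAACBBBBAACBBBBAACBBBBAACBBBBAACAACAACAACAACCCCCBBBBAAC
8) AACAACAACAACCCCCBBBBAACAACAACAACAACCCCCBBBBAACAACAACAACAAC…BBBBAACBBBBAACBBBBAACBBBBAACBBBBAACAACAACAACAACCCCCBBBBAAC  (len 187)
9) BBBBAACBBBBAACBBBBAACBBBBAACAACAACAACAACCCCCBBBBAACBBBBAAC…BBBBAACBBBBAACBBBBAACBBBBAACBBBBAACAACAACAACAACCCCCBBBBAAC  (len 391)

121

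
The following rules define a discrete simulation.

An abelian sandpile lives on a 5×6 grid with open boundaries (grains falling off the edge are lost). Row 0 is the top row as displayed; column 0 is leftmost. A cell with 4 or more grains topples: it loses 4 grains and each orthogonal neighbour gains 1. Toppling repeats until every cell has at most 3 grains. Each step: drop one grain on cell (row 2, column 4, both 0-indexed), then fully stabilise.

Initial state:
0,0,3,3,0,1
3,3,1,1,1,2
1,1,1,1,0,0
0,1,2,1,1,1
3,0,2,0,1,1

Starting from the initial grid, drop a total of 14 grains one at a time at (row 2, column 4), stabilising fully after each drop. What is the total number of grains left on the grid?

[0] 0,0,3,3,0,1
3,3,1,1,1,2
1,1,1,1,0,0
0,1,2,1,1,1
3,0,2,0,1,1
[1] 0,0,3,3,0,1
3,3,1,1,1,2
1,1,1,1,1,0
0,1,2,1,1,1
3,0,2,0,1,1
[2] 0,0,3,3,0,1
3,3,1,1,1,2
1,1,1,1,2,0
0,1,2,1,1,1
3,0,2,0,1,1
[3] 0,0,3,3,0,1
3,3,1,1,1,2
1,1,1,1,3,0
0,1,2,1,1,1
3,0,2,0,1,1
[4] 0,0,3,3,0,1
3,3,1,1,2,2
1,1,1,2,0,1
0,1,2,1,2,1
3,0,2,0,1,1
[5] 0,0,3,3,0,1
3,3,1,1,2,2
1,1,1,2,1,1
0,1,2,1,2,1
3,0,2,0,1,1
[6] 0,0,3,3,0,1
3,3,1,1,2,2
1,1,1,2,2,1
0,1,2,1,2,1
3,0,2,0,1,1
[7] 0,0,3,3,0,1
3,3,1,1,2,2
1,1,1,2,3,1
0,1,2,1,2,1
3,0,2,0,1,1
[8] 0,0,3,3,0,1
3,3,1,1,3,2
1,1,1,3,0,2
0,1,2,1,3,1
3,0,2,0,1,1
[9] 0,0,3,3,0,1
3,3,1,1,3,2
1,1,1,3,1,2
0,1,2,1,3,1
3,0,2,0,1,1
[10] 0,0,3,3,0,1
3,3,1,1,3,2
1,1,1,3,2,2
0,1,2,1,3,1
3,0,2,0,1,1
[11] 0,0,3,3,0,1
3,3,1,1,3,2
1,1,1,3,3,2
0,1,2,1,3,1
3,0,2,0,1,1
[12] 0,0,3,3,1,1
3,3,1,3,0,3
1,1,2,0,3,3
0,1,2,3,0,2
3,0,2,0,2,1
[13] 0,0,3,3,1,2
3,3,1,3,2,0
1,1,2,1,1,1
0,1,2,3,1,3
3,0,2,0,2,1
[14] 0,0,3,3,1,2
3,3,1,3,2,0
1,1,2,1,2,1
0,1,2,3,1,3
3,0,2,0,2,1

47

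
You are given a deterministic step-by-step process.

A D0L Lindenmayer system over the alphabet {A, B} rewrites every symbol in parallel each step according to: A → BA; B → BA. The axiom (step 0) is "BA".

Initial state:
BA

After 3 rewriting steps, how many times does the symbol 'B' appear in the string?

8

gen 0: BA
gen 1: BABA
gen 2: BABABABA
gen 3: BABABABABABABABA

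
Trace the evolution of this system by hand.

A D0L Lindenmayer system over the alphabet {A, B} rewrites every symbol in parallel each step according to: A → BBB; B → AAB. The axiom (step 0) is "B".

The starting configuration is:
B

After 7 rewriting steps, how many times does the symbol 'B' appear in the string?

1261

k=0  B
k=1  AAB
k=2  BBBBBBAAB
k=3  AABAABAABAABAABAABBBBBBBAAB
k=4  BBBBBBAABBBBBBBAABBBBBBBAABBBBBBBAABBBBBBBAABBBBBBBAABAABAABAABAABAABAABBBBBBBAAB
k=5  AABAABAABAABAABAABBBBBBBAABAABAABAABAABAABAABBBBBBBAABAABA…BAABBBBBBBAABBBBBBBAABBBBBBBAABAABAABAABAABAABAABBBBBBBAAB  (len 243)
k=6  BBBBBBAABBBBBBBAABBBBBBBAABBBBBBBAABBBBBBBAABBBBBBBAABAABA…BAABBBBBBBAABBBBBBBAABBBBBBBAABAABAABAABAABAABAABBBBBBBAAB  (len 729)
k=7  AABAABAABAABAABAABBBBBBBAABAABAABAABAABAABAABBBBBBBAABAABA…BAABBBBBBBAABBBBBBBAABBBBBBBAABAABAABAABAABAABAABBBBBBBAAB  (len 2187)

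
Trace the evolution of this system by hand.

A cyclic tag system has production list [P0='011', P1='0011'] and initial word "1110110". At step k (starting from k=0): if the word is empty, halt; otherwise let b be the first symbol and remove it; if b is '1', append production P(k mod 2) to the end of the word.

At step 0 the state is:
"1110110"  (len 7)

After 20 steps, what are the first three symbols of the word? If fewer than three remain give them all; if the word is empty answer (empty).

0) "1110110"  (len 7)
1) "110110011"  (len 9)
2) "101100110011"  (len 12)
3) "01100110011011"  (len 14)
4) "1100110011011"  (len 13)
5) "100110011011011"  (len 15)
6) "001100110110110011"  (len 18)
7) "01100110110110011"  (len 17)
8) "1100110110110011"  (len 16)
9) "100110110110011011"  (len 18)
10) "001101101100110110011"  (len 21)
11) "01101101100110110011"  (len 20)
12) "1101101100110110011"  (len 19)
13) "101101100110110011011"  (len 21)
14) "011011001101100110110011"  (len 24)
15) "11011001101100110110011"  (len 23)
16) "10110011011001101100110011"  (len 26)
17) "0110011011001101100110011011"  (len 28)
18) "110011011001101100110011011"  (len 27)
19) "10011011001101100110011011011"  (len 29)
20) "00110110011011001100110110110011"  (len 32)

001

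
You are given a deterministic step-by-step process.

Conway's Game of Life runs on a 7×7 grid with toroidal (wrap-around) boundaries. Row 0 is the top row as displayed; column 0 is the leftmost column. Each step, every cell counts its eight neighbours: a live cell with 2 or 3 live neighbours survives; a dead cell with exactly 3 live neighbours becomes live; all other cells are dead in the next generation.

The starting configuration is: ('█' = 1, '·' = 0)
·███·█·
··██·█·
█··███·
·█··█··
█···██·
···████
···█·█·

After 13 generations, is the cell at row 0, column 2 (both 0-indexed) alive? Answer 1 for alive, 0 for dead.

step 0: ·███·█·
··██·█·
█··███·
·█··█··
█···██·
···████
···█·█·
step 1: ·█···██
·····█·
·█···██
██·····
█······
···█···
·······
step 2: ·····██
····█··
·█···██
·█·····
██·····
·······
·······
step 3: ·····█·
█···█··
█····█·
·██···█
██·····
·······
·······
step 4: ·······
····██·
█····█·
··█···█
███····
·······
·······
step 5: ·······
····███
····██·
··█···█
███····
·█·····
·······
step 6: ·····█·
····█·█
···██··
█·██·██
█·█····
███····
·······
step 7: ·····█·
···██··
█·█····
█·█··██
·······
█·█····
·█·····
step 8: ····█··
···██··
█·█·██·
█·····█
█······
·█·····
·█·····
step 9: ···██··
·······
██··██·
█····█·
██····█
██·····
·······
step 10: ·······
···█·█·
██··██·
····██·
·······
·█····█
·······
step 11: ·······
·····██
···█···
····███
·····█·
·······
·······
step 12: ·······
·······
·······
····███
····███
·······
·······
step 13: ·······
·······
·····█·
····█·█
····█·█
·····█·
·······

0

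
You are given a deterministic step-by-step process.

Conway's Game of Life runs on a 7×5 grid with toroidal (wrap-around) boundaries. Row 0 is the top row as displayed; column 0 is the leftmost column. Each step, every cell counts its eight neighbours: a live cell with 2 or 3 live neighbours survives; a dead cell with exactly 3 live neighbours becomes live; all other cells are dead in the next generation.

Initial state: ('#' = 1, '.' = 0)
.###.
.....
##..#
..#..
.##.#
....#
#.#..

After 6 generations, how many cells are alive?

0) .###.
.....
##..#
..#..
.##.#
....#
#.#..
1) .###.
...##
##...
..#.#
###..
..#.#
#.#.#
2) .#...
...##
###..
..###
#.#.#
..#.#
#...#
3) ...#.
...##
##...
.....
#.#..
.....
##.##
4) .....
#.###
#...#
#....
.....
..##.
#.###
5) .....
##.#.
.....
#...#
.....
.##..
.##.#
6) ...##
.....
.#...
.....
##...
####.
####.

13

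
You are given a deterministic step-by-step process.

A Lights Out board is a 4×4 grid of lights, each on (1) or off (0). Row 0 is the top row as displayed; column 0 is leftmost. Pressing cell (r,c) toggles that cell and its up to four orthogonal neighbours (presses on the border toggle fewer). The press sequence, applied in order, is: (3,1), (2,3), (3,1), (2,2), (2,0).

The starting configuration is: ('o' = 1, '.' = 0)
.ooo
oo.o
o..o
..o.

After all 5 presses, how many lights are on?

gen 0: .ooo
oo.o
o..o
..o.
gen 1: .ooo
oo.o
oo.o
oo..
gen 2: .ooo
oo..
ooo.
oo.o
gen 3: .ooo
oo..
o.o.
..oo
gen 4: .ooo
ooo.
oo.o
...o
gen 5: .ooo
.oo.
...o
o..o

8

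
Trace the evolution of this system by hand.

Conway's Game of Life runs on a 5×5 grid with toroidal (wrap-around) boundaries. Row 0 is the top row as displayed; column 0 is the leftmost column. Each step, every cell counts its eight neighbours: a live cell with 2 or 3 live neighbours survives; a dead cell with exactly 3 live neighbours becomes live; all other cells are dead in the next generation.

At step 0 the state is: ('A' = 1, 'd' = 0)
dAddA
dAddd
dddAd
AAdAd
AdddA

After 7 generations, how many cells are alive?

20

[0] dAddA
dAddd
dddAd
AAdAd
AdddA
[1] dAddA
AdAdd
AAddA
AAAAd
ddAAd
[2] AAddA
ddAAd
ddddd
ddddd
ddddd
[3] AAAAA
AAAAA
ddddd
ddddd
Adddd
[4] ddddd
ddddd
AAAAA
ddddd
AdAAd
[5] ddddd
AAAAA
AAAAA
ddddd
ddddd
[6] AAAAA
ddddd
ddddd
AAAAA
ddddd
[7] AAAAA
AAAAA
AAAAA
AAAAA
ddddd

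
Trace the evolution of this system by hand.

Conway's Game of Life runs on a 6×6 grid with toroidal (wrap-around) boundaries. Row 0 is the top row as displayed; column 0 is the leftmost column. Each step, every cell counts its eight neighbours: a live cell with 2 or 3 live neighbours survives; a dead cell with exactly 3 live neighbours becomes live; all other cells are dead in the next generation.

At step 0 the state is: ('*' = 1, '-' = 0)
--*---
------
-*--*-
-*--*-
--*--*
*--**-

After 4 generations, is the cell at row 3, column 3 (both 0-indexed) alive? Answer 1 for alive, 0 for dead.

step 0: --*---
------
-*--*-
-*--*-
--*--*
*--**-
step 1: ---*--
------
------
******
***--*
-*****
step 2: ---*--
------
******
---**-
------
-----*
step 3: ------
**---*
***--*
**----
----*-
------
step 4: *-----
--*--*
--*---
--*---
------
------

0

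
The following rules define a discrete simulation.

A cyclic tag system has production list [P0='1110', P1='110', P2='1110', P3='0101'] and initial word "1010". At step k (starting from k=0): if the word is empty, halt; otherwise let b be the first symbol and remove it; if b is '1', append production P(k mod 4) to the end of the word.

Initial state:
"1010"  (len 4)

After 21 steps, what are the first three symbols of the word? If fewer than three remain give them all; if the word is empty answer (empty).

[0] "1010"  (len 4)
[1] "0101110"  (len 7)
[2] "101110"  (len 6)
[3] "011101110"  (len 9)
[4] "11101110"  (len 8)
[5] "11011101110"  (len 11)
[6] "1011101110110"  (len 13)
[7] "0111011101101110"  (len 16)
[8] "111011101101110"  (len 15)
[9] "110111011011101110"  (len 18)
[10] "10111011011101110110"  (len 20)
[11] "01110110111011101101110"  (len 23)
[12] "1110110111011101101110"  (len 22)
[13] "1101101110111011011101110"  (len 25)
[14] "101101110111011011101110110"  (len 27)
[15] "011011101110110111011101101110"  (len 30)
[16] "11011101110110111011101101110"  (len 29)
[17] "10111011101101110111011011101110"  (len 32)
[18] "0111011101101110111011011101110110"  (len 34)
[19] "111011101101110111011011101110110"  (len 33)
[20] "110111011011101110110111011101100101"  (len 36)
[21] "101110110111011101101110111011001011110"  (len 39)

101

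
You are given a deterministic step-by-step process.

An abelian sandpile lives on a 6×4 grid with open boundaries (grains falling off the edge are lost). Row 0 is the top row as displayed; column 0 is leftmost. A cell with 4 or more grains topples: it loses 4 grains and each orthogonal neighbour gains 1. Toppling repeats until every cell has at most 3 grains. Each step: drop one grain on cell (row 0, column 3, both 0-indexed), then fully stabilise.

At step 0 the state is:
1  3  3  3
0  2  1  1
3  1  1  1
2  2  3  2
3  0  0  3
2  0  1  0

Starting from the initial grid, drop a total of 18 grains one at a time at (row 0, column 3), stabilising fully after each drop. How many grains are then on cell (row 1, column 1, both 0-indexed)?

0

t=0: 1  3  3  3
0  2  1  1
3  1  1  1
2  2  3  2
3  0  0  3
2  0  1  0
t=1: 2  0  1  1
0  3  2  2
3  1  1  1
2  2  3  2
3  0  0  3
2  0  1  0
t=2: 2  0  1  2
0  3  2  2
3  1  1  1
2  2  3  2
3  0  0  3
2  0  1  0
t=3: 2  0  1  3
0  3  2  2
3  1  1  1
2  2  3  2
3  0  0  3
2  0  1  0
t=4: 2  0  2  0
0  3  2  3
3  1  1  1
2  2  3  2
3  0  0  3
2  0  1  0
t=5: 2  0  2  1
0  3  2  3
3  1  1  1
2  2  3  2
3  0  0  3
2  0  1  0
t=6: 2  0  2  2
0  3  2  3
3  1  1  1
2  2  3  2
3  0  0  3
2  0  1  0
t=7: 2  0  2  3
0  3  2  3
3  1  1  1
2  2  3  2
3  0  0  3
2  0  1  0
t=8: 2  0  3  1
0  3  3  0
3  1  1  2
2  2  3  2
3  0  0  3
2  0  1  0
t=9: 2  0  3  2
0  3  3  0
3  1  1  2
2  2  3  2
3  0  0  3
2  0  1  0
t=10: 2  0  3  3
0  3  3  0
3  1  1  2
2  2  3  2
3  0  0  3
2  0  1  0
t=11: 2  2  1  1
1  0  1  2
3  2  2  2
2  2  3  2
3  0  0  3
2  0  1  0
t=12: 2  2  1  2
1  0  1  2
3  2  2  2
2  2  3  2
3  0  0  3
2  0  1  0
t=13: 2  2  1  3
1  0  1  2
3  2  2  2
2  2  3  2
3  0  0  3
2  0  1  0
t=14: 2  2  2  0
1  0  1  3
3  2  2  2
2  2  3  2
3  0  0  3
2  0  1  0
t=15: 2  2  2  1
1  0  1  3
3  2  2  2
2  2  3  2
3  0  0  3
2  0  1  0
t=16: 2  2  2  2
1  0  1  3
3  2  2  2
2  2  3  2
3  0  0  3
2  0  1  0
t=17: 2  2  2  3
1  0  1  3
3  2  2  2
2  2  3  2
3  0  0  3
2  0  1  0
t=18: 2  2  3  1
1  0  2  0
3  2  2  3
2  2  3  2
3  0  0  3
2  0  1  0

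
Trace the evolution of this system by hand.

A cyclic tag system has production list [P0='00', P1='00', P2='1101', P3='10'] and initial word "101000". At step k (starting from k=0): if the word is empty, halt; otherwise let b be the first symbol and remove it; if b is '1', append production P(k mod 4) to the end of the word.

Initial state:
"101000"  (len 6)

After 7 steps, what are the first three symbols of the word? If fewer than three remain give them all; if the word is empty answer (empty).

011

t=0: "101000"  (len 6)
t=1: "0100000"  (len 7)
t=2: "100000"  (len 6)
t=3: "000001101"  (len 9)
t=4: "00001101"  (len 8)
t=5: "0001101"  (len 7)
t=6: "001101"  (len 6)
t=7: "01101"  (len 5)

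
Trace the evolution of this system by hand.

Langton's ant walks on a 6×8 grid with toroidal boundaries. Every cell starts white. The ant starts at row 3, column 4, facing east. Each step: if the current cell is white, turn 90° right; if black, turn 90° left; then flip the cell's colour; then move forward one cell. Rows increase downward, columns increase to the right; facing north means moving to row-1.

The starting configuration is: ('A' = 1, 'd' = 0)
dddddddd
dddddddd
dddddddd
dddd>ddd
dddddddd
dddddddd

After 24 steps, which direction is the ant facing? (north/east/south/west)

0) dddddddd
dddddddd
dddddddd
dddd>ddd
dddddddd
dddddddd
1) dddddddd
dddddddd
dddddddd
ddddAddd
ddddvddd
dddddddd
2) dddddddd
dddddddd
dddddddd
ddddAddd
ddd<Addd
dddddddd
3) dddddddd
dddddddd
dddddddd
ddd^Addd
dddAAddd
dddddddd
4) dddddddd
dddddddd
dddddddd
dddA>ddd
dddAAddd
dddddddd
5) dddddddd
dddddddd
dddd^ddd
dddAdddd
dddAAddd
dddddddd
6) dddddddd
dddddddd
ddddA>dd
dddAdddd
dddAAddd
dddddddd
7) dddddddd
dddddddd
ddddAAdd
dddAdvdd
dddAAddd
dddddddd
8) dddddddd
dddddddd
ddddAAdd
dddA<Add
dddAAddd
dddddddd
9) dddddddd
dddddddd
dddd^Add
dddAAAdd
dddAAddd
dddddddd
10) dddddddd
dddddddd
ddd<dAdd
dddAAAdd
dddAAddd
dddddddd
11) dddddddd
ddd^dddd
dddAdAdd
dddAAAdd
dddAAddd
dddddddd
12) dddddddd
dddA>ddd
dddAdAdd
dddAAAdd
dddAAddd
dddddddd
13) dddddddd
dddAAddd
dddAvAdd
dddAAAdd
dddAAddd
dddddddd
14) dddddddd
dddAAddd
ddd<AAdd
dddAAAdd
dddAAddd
dddddddd
15) dddddddd
dddAAddd
ddddAAdd
dddvAAdd
dddAAddd
dddddddd
16) dddddddd
dddAAddd
ddddAAdd
dddd>Add
dddAAddd
dddddddd
17) dddddddd
dddAAddd
dddd^Add
dddddAdd
dddAAddd
dddddddd
18) dddddddd
dddAAddd
ddd<dAdd
dddddAdd
dddAAddd
dddddddd
19) dddddddd
ddd^Addd
dddAdAdd
dddddAdd
dddAAddd
dddddddd
20) dddddddd
dd<dAddd
dddAdAdd
dddddAdd
dddAAddd
dddddddd
21) dd^ddddd
ddAdAddd
dddAdAdd
dddddAdd
dddAAddd
dddddddd
22) ddA>dddd
ddAdAddd
dddAdAdd
dddddAdd
dddAAddd
dddddddd
23) ddAAdddd
ddAvAddd
dddAdAdd
dddddAdd
dddAAddd
dddddddd
24) ddAAdddd
dd<AAddd
dddAdAdd
dddddAdd
dddAAddd
dddddddd

west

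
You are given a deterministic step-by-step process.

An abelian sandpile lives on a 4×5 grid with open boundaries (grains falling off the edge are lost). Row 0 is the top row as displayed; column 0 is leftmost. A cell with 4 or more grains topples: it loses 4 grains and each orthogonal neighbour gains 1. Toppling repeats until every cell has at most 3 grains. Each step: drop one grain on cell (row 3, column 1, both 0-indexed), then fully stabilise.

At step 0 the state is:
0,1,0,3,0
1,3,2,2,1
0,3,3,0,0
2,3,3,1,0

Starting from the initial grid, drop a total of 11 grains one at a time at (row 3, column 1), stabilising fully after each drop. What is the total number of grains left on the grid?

k=0  0,1,0,3,0
1,3,2,2,1
0,3,3,0,0
2,3,3,1,0
k=1  0,2,1,3,0
2,1,0,3,1
1,2,2,1,0
3,2,1,2,0
k=2  0,2,1,3,0
2,1,0,3,1
1,2,2,1,0
3,3,1,2,0
k=3  0,2,1,3,0
2,1,0,3,1
2,3,2,1,0
0,1,2,2,0
k=4  0,2,1,3,0
2,1,0,3,1
2,3,2,1,0
0,2,2,2,0
k=5  0,2,1,3,0
2,1,0,3,1
2,3,2,1,0
0,3,2,2,0
k=6  0,2,1,3,0
2,2,0,3,1
3,0,3,1,0
1,1,3,2,0
k=7  0,2,1,3,0
2,2,0,3,1
3,0,3,1,0
1,2,3,2,0
k=8  0,2,1,3,0
2,2,0,3,1
3,0,3,1,0
1,3,3,2,0
k=9  0,2,1,3,0
2,2,1,3,1
3,2,0,2,0
2,1,1,3,0
k=10  0,2,1,3,0
2,2,1,3,1
3,2,0,2,0
2,2,1,3,0
k=11  0,2,1,3,0
2,2,1,3,1
3,2,0,2,0
2,3,1,3,0

31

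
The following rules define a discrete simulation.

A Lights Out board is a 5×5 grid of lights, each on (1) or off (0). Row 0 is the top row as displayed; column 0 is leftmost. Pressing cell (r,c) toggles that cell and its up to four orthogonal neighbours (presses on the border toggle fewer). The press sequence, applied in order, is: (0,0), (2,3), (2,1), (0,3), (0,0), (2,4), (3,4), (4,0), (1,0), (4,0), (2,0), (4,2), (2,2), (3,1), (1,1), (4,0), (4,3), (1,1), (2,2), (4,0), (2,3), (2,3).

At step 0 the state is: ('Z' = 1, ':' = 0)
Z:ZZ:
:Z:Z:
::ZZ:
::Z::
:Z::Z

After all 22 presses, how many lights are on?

13

k=0  Z:ZZ:
:Z:Z:
::ZZ:
::Z::
:Z::Z
k=1  :ZZZ:
ZZ:Z:
::ZZ:
::Z::
:Z::Z
k=2  :ZZZ:
ZZ:::
::::Z
::ZZ:
:Z::Z
k=3  :ZZZ:
Z::::
ZZZ:Z
:ZZZ:
:Z::Z
k=4  :Z::Z
Z::Z:
ZZZ:Z
:ZZZ:
:Z::Z
k=5  Z:::Z
:::Z:
ZZZ:Z
:ZZZ:
:Z::Z
k=6  Z:::Z
:::ZZ
ZZZZ:
:ZZZZ
:Z::Z
k=7  Z:::Z
:::ZZ
ZZZZZ
:ZZ::
:Z:::
k=8  Z:::Z
:::ZZ
ZZZZZ
ZZZ::
Z::::
k=9  ::::Z
ZZ:ZZ
:ZZZZ
ZZZ::
Z::::
k=10  ::::Z
ZZ:ZZ
:ZZZZ
:ZZ::
:Z:::
k=11  ::::Z
:Z:ZZ
Z:ZZZ
ZZZ::
:Z:::
k=12  ::::Z
:Z:ZZ
Z:ZZZ
ZZ:::
::ZZ:
k=13  ::::Z
:ZZZZ
ZZ::Z
ZZZ::
::ZZ:
k=14  ::::Z
:ZZZZ
Z:::Z
:::::
:ZZZ:
k=15  :Z::Z
Z::ZZ
ZZ::Z
:::::
:ZZZ:
k=16  :Z::Z
Z::ZZ
ZZ::Z
Z::::
Z:ZZ:
k=17  :Z::Z
Z::ZZ
ZZ::Z
Z::Z:
Z:::Z
k=18  ::::Z
:ZZZZ
Z:::Z
Z::Z:
Z:::Z
k=19  ::::Z
:Z:ZZ
ZZZZZ
Z:ZZ:
Z:::Z
k=20  ::::Z
:Z:ZZ
ZZZZZ
::ZZ:
:Z::Z
k=21  ::::Z
:Z::Z
ZZ:::
::Z::
:Z::Z
k=22  ::::Z
:Z:ZZ
ZZZZZ
::ZZ:
:Z::Z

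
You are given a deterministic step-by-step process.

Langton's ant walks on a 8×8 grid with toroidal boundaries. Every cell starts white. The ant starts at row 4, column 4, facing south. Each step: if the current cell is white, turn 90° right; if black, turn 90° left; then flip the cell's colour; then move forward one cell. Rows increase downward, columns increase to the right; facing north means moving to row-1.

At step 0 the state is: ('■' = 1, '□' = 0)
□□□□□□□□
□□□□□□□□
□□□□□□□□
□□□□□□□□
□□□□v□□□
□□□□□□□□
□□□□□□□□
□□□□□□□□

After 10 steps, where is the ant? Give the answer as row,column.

3,5

0) □□□□□□□□
□□□□□□□□
□□□□□□□□
□□□□□□□□
□□□□v□□□
□□□□□□□□
□□□□□□□□
□□□□□□□□
1) □□□□□□□□
□□□□□□□□
□□□□□□□□
□□□□□□□□
□□□<■□□□
□□□□□□□□
□□□□□□□□
□□□□□□□□
2) □□□□□□□□
□□□□□□□□
□□□□□□□□
□□□^□□□□
□□□■■□□□
□□□□□□□□
□□□□□□□□
□□□□□□□□
3) □□□□□□□□
□□□□□□□□
□□□□□□□□
□□□■>□□□
□□□■■□□□
□□□□□□□□
□□□□□□□□
□□□□□□□□
4) □□□□□□□□
□□□□□□□□
□□□□□□□□
□□□■■□□□
□□□■v□□□
□□□□□□□□
□□□□□□□□
□□□□□□□□
5) □□□□□□□□
□□□□□□□□
□□□□□□□□
□□□■■□□□
□□□■□>□□
□□□□□□□□
□□□□□□□□
□□□□□□□□
6) □□□□□□□□
□□□□□□□□
□□□□□□□□
□□□■■□□□
□□□■□■□□
□□□□□v□□
□□□□□□□□
□□□□□□□□
7) □□□□□□□□
□□□□□□□□
□□□□□□□□
□□□■■□□□
□□□■□■□□
□□□□<■□□
□□□□□□□□
□□□□□□□□
8) □□□□□□□□
□□□□□□□□
□□□□□□□□
□□□■■□□□
□□□■^■□□
□□□□■■□□
□□□□□□□□
□□□□□□□□
9) □□□□□□□□
□□□□□□□□
□□□□□□□□
□□□■■□□□
□□□■■>□□
□□□□■■□□
□□□□□□□□
□□□□□□□□
10) □□□□□□□□
□□□□□□□□
□□□□□□□□
□□□■■^□□
□□□■■□□□
□□□□■■□□
□□□□□□□□
□□□□□□□□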